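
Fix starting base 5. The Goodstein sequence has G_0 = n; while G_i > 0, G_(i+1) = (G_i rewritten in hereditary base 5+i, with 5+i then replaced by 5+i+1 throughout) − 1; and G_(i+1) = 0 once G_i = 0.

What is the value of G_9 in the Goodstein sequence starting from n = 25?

base 5: 25 = 5^2; at 6: 6^2 = 36; next = 35
base 6: 35 = 5·6 + 5; at 7: 5·7 + 5 = 40; next = 39
base 7: 39 = 5·7 + 4; at 8: 5·8 + 4 = 44; next = 43
base 8: 43 = 5·8 + 3; at 9: 5·9 + 3 = 48; next = 47
base 9: 47 = 5·9 + 2; at 10: 5·10 + 2 = 52; next = 51
base 10: 51 = 5·10 + 1; at 11: 5·11 + 1 = 56; next = 55
base 11: 55 = 5·11; at 12: 5·12 = 60; next = 59
base 12: 59 = 4·12 + 11; at 13: 4·13 + 11 = 63; next = 62
base 13: 62 = 4·13 + 10; at 14: 4·14 + 10 = 66; next = 65

65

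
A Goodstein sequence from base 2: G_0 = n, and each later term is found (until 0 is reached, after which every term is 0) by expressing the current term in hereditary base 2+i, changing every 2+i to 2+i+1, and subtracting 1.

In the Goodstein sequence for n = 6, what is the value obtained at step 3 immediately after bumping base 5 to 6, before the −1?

46656

step 0: 6 = 2^2 + 2; sub 3 for 2: 3^3 + 3; = 30; G_1 = 30−1 = 29
step 1: 29 = 3^3 + 2; sub 4 for 3: 4^4 + 2; = 258; G_2 = 258−1 = 257
step 2: 257 = 4^4 + 1; sub 5 for 4: 5^5 + 1; = 3126; G_3 = 3126−1 = 3125
step 3: 3125 = 5^5; sub 6 for 5: 6^6; = 46656; G_4 = 46656−1 = 46655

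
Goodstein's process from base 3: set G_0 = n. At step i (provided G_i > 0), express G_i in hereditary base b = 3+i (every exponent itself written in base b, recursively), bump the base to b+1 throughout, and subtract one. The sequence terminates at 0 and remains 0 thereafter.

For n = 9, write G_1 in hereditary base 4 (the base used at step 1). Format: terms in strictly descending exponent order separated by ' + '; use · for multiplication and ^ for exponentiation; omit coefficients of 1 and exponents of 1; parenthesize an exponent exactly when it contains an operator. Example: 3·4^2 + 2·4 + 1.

G_0=9  [base 3] 3^2  →[3↦4]→  4^2 = 16  −1 ⇒ G_1=15
G_1=15  [base 4] 3·4 + 3  →[4↦5]→  3·5 + 3 = 18  −1 ⇒ G_2=17

3·4 + 3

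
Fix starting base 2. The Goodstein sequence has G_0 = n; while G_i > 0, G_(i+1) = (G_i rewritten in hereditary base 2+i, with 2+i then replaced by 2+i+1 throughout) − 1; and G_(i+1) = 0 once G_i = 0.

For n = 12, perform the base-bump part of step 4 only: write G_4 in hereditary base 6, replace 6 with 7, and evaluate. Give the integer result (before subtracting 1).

5764911

12 —HB2→ 2^(2 + 1) + 2^2 —bump→ 3^(3 + 1) + 3^3 = 108 —(−1)→ 107
107 —HB3→ 3^(3 + 1) + 2·3^2 + 2·3 + 2 —bump→ 4^(4 + 1) + 2·4^2 + 2·4 + 2 = 1066 —(−1)→ 1065
1065 —HB4→ 4^(4 + 1) + 2·4^2 + 2·4 + 1 —bump→ 5^(5 + 1) + 2·5^2 + 2·5 + 1 = 15686 —(−1)→ 15685
15685 —HB5→ 5^(5 + 1) + 2·5^2 + 2·5 —bump→ 6^(6 + 1) + 2·6^2 + 2·6 = 280020 —(−1)→ 280019
280019 —HB6→ 6^(6 + 1) + 2·6^2 + 6 + 5 —bump→ 7^(7 + 1) + 2·7^2 + 7 + 5 = 5764911 —(−1)→ 5764910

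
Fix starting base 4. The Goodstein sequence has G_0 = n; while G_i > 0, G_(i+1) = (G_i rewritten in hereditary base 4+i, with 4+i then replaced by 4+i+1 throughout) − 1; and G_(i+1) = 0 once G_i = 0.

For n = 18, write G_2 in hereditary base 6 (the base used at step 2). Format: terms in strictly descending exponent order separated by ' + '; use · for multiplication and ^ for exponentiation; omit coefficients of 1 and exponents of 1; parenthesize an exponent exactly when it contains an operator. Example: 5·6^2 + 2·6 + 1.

6^2

G_0=18  [base 4] 4^2 + 2  →[4↦5]→  5^2 + 2 = 27  −1 ⇒ G_1=26
G_1=26  [base 5] 5^2 + 1  →[5↦6]→  6^2 + 1 = 37  −1 ⇒ G_2=36
G_2=36  [base 6] 6^2  →[6↦7]→  7^2 = 49  −1 ⇒ G_3=48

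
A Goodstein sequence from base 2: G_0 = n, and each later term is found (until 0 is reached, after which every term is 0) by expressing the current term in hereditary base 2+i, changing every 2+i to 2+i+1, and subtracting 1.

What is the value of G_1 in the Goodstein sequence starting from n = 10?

(0) 10|_2 = 2^(2 + 1) + 2 ↦ 3^(3 + 1) + 3|_3 = 84 ⇒ 83
(1) 83|_3 = 3^(3 + 1) + 2 ↦ 4^(4 + 1) + 2|_4 = 1026 ⇒ 1025

83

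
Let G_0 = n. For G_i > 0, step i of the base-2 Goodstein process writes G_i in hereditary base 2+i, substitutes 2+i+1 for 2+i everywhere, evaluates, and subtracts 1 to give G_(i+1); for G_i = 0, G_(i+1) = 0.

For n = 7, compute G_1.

G_0 = 7. HB_2(7) = 2^2 + 2 + 1. Bump = 31. G_1 = 30.
G_1 = 30. HB_3(30) = 3^3 + 3. Bump = 260. G_2 = 259.

30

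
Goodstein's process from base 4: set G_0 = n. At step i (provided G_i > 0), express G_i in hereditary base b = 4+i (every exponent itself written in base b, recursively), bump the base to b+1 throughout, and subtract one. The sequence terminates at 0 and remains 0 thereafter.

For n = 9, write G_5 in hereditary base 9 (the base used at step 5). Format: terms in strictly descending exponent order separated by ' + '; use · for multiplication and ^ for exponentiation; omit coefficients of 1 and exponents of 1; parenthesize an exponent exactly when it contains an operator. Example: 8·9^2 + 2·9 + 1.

9 + 2

G_0=9  [base 4] 2·4 + 1  →[4↦5]→  2·5 + 1 = 11  −1 ⇒ G_1=10
G_1=10  [base 5] 2·5  →[5↦6]→  2·6 = 12  −1 ⇒ G_2=11
G_2=11  [base 6] 6 + 5  →[6↦7]→  7 + 5 = 12  −1 ⇒ G_3=11
G_3=11  [base 7] 7 + 4  →[7↦8]→  8 + 4 = 12  −1 ⇒ G_4=11
G_4=11  [base 8] 8 + 3  →[8↦9]→  9 + 3 = 12  −1 ⇒ G_5=11
G_5=11  [base 9] 9 + 2  →[9↦10]→  10 + 2 = 12  −1 ⇒ G_6=11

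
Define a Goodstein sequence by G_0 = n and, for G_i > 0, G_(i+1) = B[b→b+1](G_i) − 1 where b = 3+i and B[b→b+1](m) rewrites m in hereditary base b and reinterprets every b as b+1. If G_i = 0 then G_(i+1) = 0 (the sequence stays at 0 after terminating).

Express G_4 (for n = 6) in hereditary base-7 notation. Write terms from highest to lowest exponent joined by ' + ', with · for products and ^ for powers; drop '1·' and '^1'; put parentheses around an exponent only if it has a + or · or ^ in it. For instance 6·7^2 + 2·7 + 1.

7

base 3: 6 = 2·3; at 4: 2·4 = 8; next = 7
base 4: 7 = 4 + 3; at 5: 5 + 3 = 8; next = 7
base 5: 7 = 5 + 2; at 6: 6 + 2 = 8; next = 7
base 6: 7 = 6 + 1; at 7: 7 + 1 = 8; next = 7
base 7: 7 = 7; at 8: 8 = 8; next = 7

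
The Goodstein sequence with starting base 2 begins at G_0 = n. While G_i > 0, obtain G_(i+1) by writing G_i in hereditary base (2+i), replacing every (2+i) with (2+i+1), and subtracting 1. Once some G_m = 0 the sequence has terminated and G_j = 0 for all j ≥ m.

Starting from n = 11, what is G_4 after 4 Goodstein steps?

279937

[0] 11 ≡ 2^(2 + 1) + 2 + 1 (base 2). Lift 3: 85. −1: 84.
[1] 84 ≡ 3^(3 + 1) + 3 (base 3). Lift 4: 1028. −1: 1027.
[2] 1027 ≡ 4^(4 + 1) + 3 (base 4). Lift 5: 15628. −1: 15627.
[3] 15627 ≡ 5^(5 + 1) + 2 (base 5). Lift 6: 279938. −1: 279937.
[4] 279937 ≡ 6^(6 + 1) + 1 (base 6). Lift 7: 5764802. −1: 5764801.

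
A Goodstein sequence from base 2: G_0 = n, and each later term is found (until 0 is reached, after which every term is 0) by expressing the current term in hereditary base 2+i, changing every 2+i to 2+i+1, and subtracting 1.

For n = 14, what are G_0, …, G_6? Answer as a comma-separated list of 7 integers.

i=0: 14 = 2^(2 + 1) + 2^2 + 2 (b=2); 2→3: 3^(3 + 1) + 3^3 + 3 = 111; 111−1 = 110
i=1: 110 = 3^(3 + 1) + 3^3 + 2 (b=3); 3→4: 4^(4 + 1) + 4^4 + 2 = 1282; 1282−1 = 1281
i=2: 1281 = 4^(4 + 1) + 4^4 + 1 (b=4); 4→5: 5^(5 + 1) + 5^5 + 1 = 18751; 18751−1 = 18750
i=3: 18750 = 5^(5 + 1) + 5^5 (b=5); 5→6: 6^(6 + 1) + 6^6 = 326592; 326592−1 = 326591
i=4: 326591 = 6^(6 + 1) + 5·6^5 + 5·6^4 + 5·6^3 + 5·6^2 + 5·6 + 5 (b=6); 6→7: 7^(7 + 1) + 5·7^5 + 5·7^4 + 5·7^3 + 5·7^2 + 5·7 + 5 = 5862841; 5862841−1 = 5862840
i=5: 5862840 = 7^(7 + 1) + 5·7^5 + 5·7^4 + 5·7^3 + 5·7^2 + 5·7 + 4 (b=7); 7→8: 8^(8 + 1) + 5·8^5 + 5·8^4 + 5·8^3 + 5·8^2 + 5·8 + 4 = 134404972; 134404972−1 = 134404971

14, 110, 1281, 18750, 326591, 5862840, 134404971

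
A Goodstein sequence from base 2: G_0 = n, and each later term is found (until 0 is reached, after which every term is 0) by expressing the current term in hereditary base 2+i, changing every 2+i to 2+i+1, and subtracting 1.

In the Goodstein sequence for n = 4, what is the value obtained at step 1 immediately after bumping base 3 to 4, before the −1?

42

i=0: 4 = 2^2 (b=2); 2→3: 3^3 = 27; 27−1 = 26
i=1: 26 = 2·3^2 + 2·3 + 2 (b=3); 3→4: 2·4^2 + 2·4 + 2 = 42; 42−1 = 41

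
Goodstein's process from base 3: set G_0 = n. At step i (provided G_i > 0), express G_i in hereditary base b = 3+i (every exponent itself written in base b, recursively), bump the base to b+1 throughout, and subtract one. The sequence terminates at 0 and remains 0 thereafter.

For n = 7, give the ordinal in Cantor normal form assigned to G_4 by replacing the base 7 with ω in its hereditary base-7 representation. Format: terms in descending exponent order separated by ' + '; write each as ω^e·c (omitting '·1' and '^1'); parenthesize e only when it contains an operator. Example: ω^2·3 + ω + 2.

ω + 2

G_0 = 7. HB_3(7) = 2·3 + 1. Bump = 9. G_1 = 8.
G_1 = 8. HB_4(8) = 2·4. Bump = 10. G_2 = 9.
G_2 = 9. HB_5(9) = 5 + 4. Bump = 10. G_3 = 9.
G_3 = 9. HB_6(9) = 6 + 3. Bump = 10. G_4 = 9.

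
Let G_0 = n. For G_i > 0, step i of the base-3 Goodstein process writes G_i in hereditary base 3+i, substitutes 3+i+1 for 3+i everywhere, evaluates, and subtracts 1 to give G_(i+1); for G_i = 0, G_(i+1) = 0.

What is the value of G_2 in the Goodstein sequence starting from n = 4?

base 3: 4 = 3 + 1; at 4: 4 + 1 = 5; next = 4
base 4: 4 = 4; at 5: 5 = 5; next = 4
base 5: 4 = 4; at 6: 4 = 4; next = 3

4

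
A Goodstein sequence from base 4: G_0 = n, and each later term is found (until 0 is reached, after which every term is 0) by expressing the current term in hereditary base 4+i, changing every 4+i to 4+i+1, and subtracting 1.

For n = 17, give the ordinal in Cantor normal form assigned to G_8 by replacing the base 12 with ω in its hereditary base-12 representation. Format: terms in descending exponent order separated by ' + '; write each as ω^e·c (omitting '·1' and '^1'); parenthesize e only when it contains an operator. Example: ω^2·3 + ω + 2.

ω·4 + 11

step 0: 17 = 4^2 + 1; sub 5 for 4: 5^2 + 1; = 26; G_1 = 26−1 = 25
step 1: 25 = 5^2; sub 6 for 5: 6^2; = 36; G_2 = 36−1 = 35
step 2: 35 = 5·6 + 5; sub 7 for 6: 5·7 + 5; = 40; G_3 = 40−1 = 39
step 3: 39 = 5·7 + 4; sub 8 for 7: 5·8 + 4; = 44; G_4 = 44−1 = 43
step 4: 43 = 5·8 + 3; sub 9 for 8: 5·9 + 3; = 48; G_5 = 48−1 = 47
step 5: 47 = 5·9 + 2; sub 10 for 9: 5·10 + 2; = 52; G_6 = 52−1 = 51
step 6: 51 = 5·10 + 1; sub 11 for 10: 5·11 + 1; = 56; G_7 = 56−1 = 55
step 7: 55 = 5·11; sub 12 for 11: 5·12; = 60; G_8 = 60−1 = 59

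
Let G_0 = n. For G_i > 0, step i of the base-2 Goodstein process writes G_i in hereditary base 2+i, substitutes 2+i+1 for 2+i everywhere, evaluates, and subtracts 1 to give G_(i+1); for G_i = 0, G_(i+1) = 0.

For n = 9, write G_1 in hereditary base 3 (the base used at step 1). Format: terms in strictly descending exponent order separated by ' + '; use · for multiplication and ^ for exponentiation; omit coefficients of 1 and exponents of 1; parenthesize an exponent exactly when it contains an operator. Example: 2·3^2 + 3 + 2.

base 2: 9 = 2^(2 + 1) + 1; at 3: 3^(3 + 1) + 1 = 82; next = 81
base 3: 81 = 3^(3 + 1); at 4: 4^(4 + 1) = 1024; next = 1023

3^(3 + 1)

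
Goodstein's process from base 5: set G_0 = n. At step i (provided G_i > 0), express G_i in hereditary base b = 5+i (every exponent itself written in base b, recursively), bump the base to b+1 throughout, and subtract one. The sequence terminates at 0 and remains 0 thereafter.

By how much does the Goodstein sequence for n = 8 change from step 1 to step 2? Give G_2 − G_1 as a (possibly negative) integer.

8 —HB5→ 5 + 3 —bump→ 6 + 3 = 9 —(−1)→ 8
8 —HB6→ 6 + 2 —bump→ 7 + 2 = 9 —(−1)→ 8

0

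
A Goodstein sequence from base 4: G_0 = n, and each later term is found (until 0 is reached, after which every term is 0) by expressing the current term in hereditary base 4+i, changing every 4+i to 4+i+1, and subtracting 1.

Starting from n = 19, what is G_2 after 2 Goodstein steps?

37

G_0 = 19. HB_4(19) = 4^2 + 3. Bump = 28. G_1 = 27.
G_1 = 27. HB_5(27) = 5^2 + 2. Bump = 38. G_2 = 37.
G_2 = 37. HB_6(37) = 6^2 + 1. Bump = 50. G_3 = 49.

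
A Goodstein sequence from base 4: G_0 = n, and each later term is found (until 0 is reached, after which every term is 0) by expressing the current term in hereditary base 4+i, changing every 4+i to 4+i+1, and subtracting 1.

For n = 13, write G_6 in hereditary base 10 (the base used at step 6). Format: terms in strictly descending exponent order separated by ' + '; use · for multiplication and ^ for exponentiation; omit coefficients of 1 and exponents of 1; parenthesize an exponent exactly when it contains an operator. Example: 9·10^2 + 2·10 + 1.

13 —HB4→ 3·4 + 1 —bump→ 3·5 + 1 = 16 —(−1)→ 15
15 —HB5→ 3·5 —bump→ 3·6 = 18 —(−1)→ 17
17 —HB6→ 2·6 + 5 —bump→ 2·7 + 5 = 19 —(−1)→ 18
18 —HB7→ 2·7 + 4 —bump→ 2·8 + 4 = 20 —(−1)→ 19
19 —HB8→ 2·8 + 3 —bump→ 2·9 + 3 = 21 —(−1)→ 20
20 —HB9→ 2·9 + 2 —bump→ 2·10 + 2 = 22 —(−1)→ 21

2·10 + 1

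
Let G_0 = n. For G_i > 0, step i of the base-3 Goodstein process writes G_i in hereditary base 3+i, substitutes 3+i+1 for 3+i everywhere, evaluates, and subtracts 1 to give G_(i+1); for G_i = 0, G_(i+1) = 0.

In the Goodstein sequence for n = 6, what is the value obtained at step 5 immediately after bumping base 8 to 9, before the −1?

7

G_0 = 6. HB_3(6) = 2·3. Bump = 8. G_1 = 7.
G_1 = 7. HB_4(7) = 4 + 3. Bump = 8. G_2 = 7.
G_2 = 7. HB_5(7) = 5 + 2. Bump = 8. G_3 = 7.
G_3 = 7. HB_6(7) = 6 + 1. Bump = 8. G_4 = 7.
G_4 = 7. HB_7(7) = 7. Bump = 8. G_5 = 7.
G_5 = 7. HB_8(7) = 7. Bump = 7. G_6 = 6.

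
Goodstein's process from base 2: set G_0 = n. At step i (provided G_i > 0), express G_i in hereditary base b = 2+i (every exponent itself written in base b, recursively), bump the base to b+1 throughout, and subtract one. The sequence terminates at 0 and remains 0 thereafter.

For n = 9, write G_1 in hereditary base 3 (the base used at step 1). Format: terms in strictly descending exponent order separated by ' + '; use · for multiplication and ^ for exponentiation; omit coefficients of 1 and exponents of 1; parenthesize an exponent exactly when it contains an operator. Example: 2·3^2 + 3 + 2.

3^(3 + 1)

9 —HB2→ 2^(2 + 1) + 1 —bump→ 3^(3 + 1) + 1 = 82 —(−1)→ 81
81 —HB3→ 3^(3 + 1) —bump→ 4^(4 + 1) = 1024 —(−1)→ 1023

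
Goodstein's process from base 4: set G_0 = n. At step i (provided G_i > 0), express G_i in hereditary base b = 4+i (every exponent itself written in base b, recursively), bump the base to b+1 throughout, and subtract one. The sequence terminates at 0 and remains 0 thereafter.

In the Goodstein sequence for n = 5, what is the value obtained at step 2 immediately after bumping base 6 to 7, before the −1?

5 —HB4→ 4 + 1 —bump→ 5 + 1 = 6 —(−1)→ 5
5 —HB5→ 5 —bump→ 6 = 6 —(−1)→ 5
5 —HB6→ 5 —bump→ 5 = 5 —(−1)→ 4

5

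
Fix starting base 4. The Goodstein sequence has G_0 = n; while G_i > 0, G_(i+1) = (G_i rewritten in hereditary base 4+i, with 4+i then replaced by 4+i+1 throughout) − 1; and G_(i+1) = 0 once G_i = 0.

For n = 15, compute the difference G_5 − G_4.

1

step 0: 15 = 3·4 + 3; sub 5 for 4: 3·5 + 3; = 18; G_1 = 18−1 = 17
step 1: 17 = 3·5 + 2; sub 6 for 5: 3·6 + 2; = 20; G_2 = 20−1 = 19
step 2: 19 = 3·6 + 1; sub 7 for 6: 3·7 + 1; = 22; G_3 = 22−1 = 21
step 3: 21 = 3·7; sub 8 for 7: 3·8; = 24; G_4 = 24−1 = 23
step 4: 23 = 2·8 + 7; sub 9 for 8: 2·9 + 7; = 25; G_5 = 25−1 = 24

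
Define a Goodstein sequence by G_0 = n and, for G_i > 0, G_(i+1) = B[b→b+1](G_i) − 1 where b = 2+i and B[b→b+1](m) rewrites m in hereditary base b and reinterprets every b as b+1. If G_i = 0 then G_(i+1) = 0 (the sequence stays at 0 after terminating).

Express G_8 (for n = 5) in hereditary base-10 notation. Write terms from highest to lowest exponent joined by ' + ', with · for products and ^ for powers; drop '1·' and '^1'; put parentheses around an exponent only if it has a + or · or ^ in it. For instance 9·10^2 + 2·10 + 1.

3·10^3 + 3·10^2 + 2·10 + 5

[0] 5 ≡ 2^2 + 1 (base 2). Lift 3: 28. −1: 27.
[1] 27 ≡ 3^3 (base 3). Lift 4: 256. −1: 255.
[2] 255 ≡ 3·4^3 + 3·4^2 + 3·4 + 3 (base 4). Lift 5: 468. −1: 467.
[3] 467 ≡ 3·5^3 + 3·5^2 + 3·5 + 2 (base 5). Lift 6: 776. −1: 775.
[4] 775 ≡ 3·6^3 + 3·6^2 + 3·6 + 1 (base 6). Lift 7: 1198. −1: 1197.
[5] 1197 ≡ 3·7^3 + 3·7^2 + 3·7 (base 7). Lift 8: 1752. −1: 1751.
[6] 1751 ≡ 3·8^3 + 3·8^2 + 2·8 + 7 (base 8). Lift 9: 2455. −1: 2454.
[7] 2454 ≡ 3·9^3 + 3·9^2 + 2·9 + 6 (base 9). Lift 10: 3326. −1: 3325.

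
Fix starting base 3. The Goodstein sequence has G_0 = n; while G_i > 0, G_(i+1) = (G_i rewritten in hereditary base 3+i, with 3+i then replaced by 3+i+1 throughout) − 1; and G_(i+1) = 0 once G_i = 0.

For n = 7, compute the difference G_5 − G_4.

0

base 3: 7 = 2·3 + 1; at 4: 2·4 + 1 = 9; next = 8
base 4: 8 = 2·4; at 5: 2·5 = 10; next = 9
base 5: 9 = 5 + 4; at 6: 6 + 4 = 10; next = 9
base 6: 9 = 6 + 3; at 7: 7 + 3 = 10; next = 9
base 7: 9 = 7 + 2; at 8: 8 + 2 = 10; next = 9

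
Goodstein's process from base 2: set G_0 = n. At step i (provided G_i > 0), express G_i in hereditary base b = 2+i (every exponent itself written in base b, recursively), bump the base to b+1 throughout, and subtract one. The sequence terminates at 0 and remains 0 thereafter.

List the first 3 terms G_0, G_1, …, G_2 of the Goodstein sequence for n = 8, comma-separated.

step 0: 8 = 2^(2 + 1); sub 3 for 2: 3^(3 + 1); = 81; G_1 = 81−1 = 80
step 1: 80 = 2·3^3 + 2·3^2 + 2·3 + 2; sub 4 for 3: 2·4^4 + 2·4^2 + 2·4 + 2; = 554; G_2 = 554−1 = 553

8, 80, 553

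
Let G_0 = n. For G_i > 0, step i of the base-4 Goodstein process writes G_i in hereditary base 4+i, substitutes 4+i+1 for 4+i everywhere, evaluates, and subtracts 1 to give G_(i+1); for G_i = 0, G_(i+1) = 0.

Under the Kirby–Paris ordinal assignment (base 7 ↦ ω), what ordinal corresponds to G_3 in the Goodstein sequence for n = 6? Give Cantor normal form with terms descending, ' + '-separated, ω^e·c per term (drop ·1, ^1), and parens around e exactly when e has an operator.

G_0 = 6. HB_4(6) = 4 + 2. Bump = 7. G_1 = 6.
G_1 = 6. HB_5(6) = 5 + 1. Bump = 7. G_2 = 6.
G_2 = 6. HB_6(6) = 6. Bump = 7. G_3 = 6.
G_3 = 6. HB_7(6) = 6. Bump = 6. G_4 = 5.

6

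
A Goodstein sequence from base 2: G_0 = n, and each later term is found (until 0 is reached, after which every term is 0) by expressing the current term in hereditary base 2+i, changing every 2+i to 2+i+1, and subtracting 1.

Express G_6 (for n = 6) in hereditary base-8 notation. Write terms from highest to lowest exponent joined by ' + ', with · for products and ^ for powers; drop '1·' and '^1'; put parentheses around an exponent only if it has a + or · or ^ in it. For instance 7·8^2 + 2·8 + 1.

step 0: 6 = 2^2 + 2; sub 3 for 2: 3^3 + 3; = 30; G_1 = 30−1 = 29
step 1: 29 = 3^3 + 2; sub 4 for 3: 4^4 + 2; = 258; G_2 = 258−1 = 257
step 2: 257 = 4^4 + 1; sub 5 for 4: 5^5 + 1; = 3126; G_3 = 3126−1 = 3125
step 3: 3125 = 5^5; sub 6 for 5: 6^6; = 46656; G_4 = 46656−1 = 46655
step 4: 46655 = 5·6^5 + 5·6^4 + 5·6^3 + 5·6^2 + 5·6 + 5; sub 7 for 6: 5·7^5 + 5·7^4 + 5·7^3 + 5·7^2 + 5·7 + 5; = 98040; G_5 = 98040−1 = 98039
step 5: 98039 = 5·7^5 + 5·7^4 + 5·7^3 + 5·7^2 + 5·7 + 4; sub 8 for 7: 5·8^5 + 5·8^4 + 5·8^3 + 5·8^2 + 5·8 + 4; = 187244; G_6 = 187244−1 = 187243

5·8^5 + 5·8^4 + 5·8^3 + 5·8^2 + 5·8 + 3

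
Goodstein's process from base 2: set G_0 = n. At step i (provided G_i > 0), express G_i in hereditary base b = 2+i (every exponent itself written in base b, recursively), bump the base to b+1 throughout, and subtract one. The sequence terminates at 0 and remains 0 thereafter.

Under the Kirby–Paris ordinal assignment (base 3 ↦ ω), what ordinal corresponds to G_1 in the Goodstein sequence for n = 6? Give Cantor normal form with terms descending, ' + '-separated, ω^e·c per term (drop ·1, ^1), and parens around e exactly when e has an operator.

ω^ω + 2

6 —HB2→ 2^2 + 2 —bump→ 3^3 + 3 = 30 —(−1)→ 29
29 —HB3→ 3^3 + 2 —bump→ 4^4 + 2 = 258 —(−1)→ 257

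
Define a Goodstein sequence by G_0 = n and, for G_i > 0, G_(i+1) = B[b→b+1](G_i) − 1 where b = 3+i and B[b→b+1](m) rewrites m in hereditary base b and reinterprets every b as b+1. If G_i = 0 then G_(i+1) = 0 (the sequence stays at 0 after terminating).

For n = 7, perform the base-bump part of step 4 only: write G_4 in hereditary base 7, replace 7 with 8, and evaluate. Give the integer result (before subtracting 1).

10

7 —HB3→ 2·3 + 1 —bump→ 2·4 + 1 = 9 —(−1)→ 8
8 —HB4→ 2·4 —bump→ 2·5 = 10 —(−1)→ 9
9 —HB5→ 5 + 4 —bump→ 6 + 4 = 10 —(−1)→ 9
9 —HB6→ 6 + 3 —bump→ 7 + 3 = 10 —(−1)→ 9
9 —HB7→ 7 + 2 —bump→ 8 + 2 = 10 —(−1)→ 9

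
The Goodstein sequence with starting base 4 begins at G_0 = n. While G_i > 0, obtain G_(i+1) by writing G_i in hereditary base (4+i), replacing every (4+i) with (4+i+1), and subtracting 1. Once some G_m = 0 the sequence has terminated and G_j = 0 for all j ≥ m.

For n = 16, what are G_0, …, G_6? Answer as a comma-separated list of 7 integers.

i=0: 16 = 4^2 (b=4); 4→5: 5^2 = 25; 25−1 = 24
i=1: 24 = 4·5 + 4 (b=5); 5→6: 4·6 + 4 = 28; 28−1 = 27
i=2: 27 = 4·6 + 3 (b=6); 6→7: 4·7 + 3 = 31; 31−1 = 30
i=3: 30 = 4·7 + 2 (b=7); 7→8: 4·8 + 2 = 34; 34−1 = 33
i=4: 33 = 4·8 + 1 (b=8); 8→9: 4·9 + 1 = 37; 37−1 = 36
i=5: 36 = 4·9 (b=9); 9→10: 4·10 = 40; 40−1 = 39

16, 24, 27, 30, 33, 36, 39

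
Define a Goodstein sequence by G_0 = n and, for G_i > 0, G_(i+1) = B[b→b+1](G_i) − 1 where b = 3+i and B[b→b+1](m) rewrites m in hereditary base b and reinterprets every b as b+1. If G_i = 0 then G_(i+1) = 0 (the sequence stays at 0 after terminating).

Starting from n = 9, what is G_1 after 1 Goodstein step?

15

step 0: 9 = 3^2; sub 4 for 3: 4^2; = 16; G_1 = 16−1 = 15
step 1: 15 = 3·4 + 3; sub 5 for 4: 3·5 + 3; = 18; G_2 = 18−1 = 17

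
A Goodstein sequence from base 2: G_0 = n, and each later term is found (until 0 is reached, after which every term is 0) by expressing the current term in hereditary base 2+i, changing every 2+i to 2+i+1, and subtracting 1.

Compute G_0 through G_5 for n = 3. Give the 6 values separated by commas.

3, 3, 3, 2, 1, 0

3 —HB2→ 2 + 1 —bump→ 3 + 1 = 4 —(−1)→ 3
3 —HB3→ 3 —bump→ 4 = 4 —(−1)→ 3
3 —HB4→ 3 —bump→ 3 = 3 —(−1)→ 2
2 —HB5→ 2 —bump→ 2 = 2 —(−1)→ 1
1 —HB6→ 1 —bump→ 1 = 1 —(−1)→ 0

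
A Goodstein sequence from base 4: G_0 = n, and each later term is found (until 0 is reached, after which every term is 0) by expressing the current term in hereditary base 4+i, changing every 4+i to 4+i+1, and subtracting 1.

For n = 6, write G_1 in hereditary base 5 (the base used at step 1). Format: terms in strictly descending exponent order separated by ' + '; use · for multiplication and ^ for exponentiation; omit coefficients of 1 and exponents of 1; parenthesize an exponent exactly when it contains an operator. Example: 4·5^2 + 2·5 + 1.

5 + 1

6 —HB4→ 4 + 2 —bump→ 5 + 2 = 7 —(−1)→ 6
6 —HB5→ 5 + 1 —bump→ 6 + 1 = 7 —(−1)→ 6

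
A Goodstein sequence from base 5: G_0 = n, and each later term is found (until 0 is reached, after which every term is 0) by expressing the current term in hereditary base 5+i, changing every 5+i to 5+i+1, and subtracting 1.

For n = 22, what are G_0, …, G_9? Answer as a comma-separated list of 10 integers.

i=0: 22 = 4·5 + 2 (b=5); 5→6: 4·6 + 2 = 26; 26−1 = 25
i=1: 25 = 4·6 + 1 (b=6); 6→7: 4·7 + 1 = 29; 29−1 = 28
i=2: 28 = 4·7 (b=7); 7→8: 4·8 = 32; 32−1 = 31
i=3: 31 = 3·8 + 7 (b=8); 8→9: 3·9 + 7 = 34; 34−1 = 33
i=4: 33 = 3·9 + 6 (b=9); 9→10: 3·10 + 6 = 36; 36−1 = 35
i=5: 35 = 3·10 + 5 (b=10); 10→11: 3·11 + 5 = 38; 38−1 = 37
i=6: 37 = 3·11 + 4 (b=11); 11→12: 3·12 + 4 = 40; 40−1 = 39
i=7: 39 = 3·12 + 3 (b=12); 12→13: 3·13 + 3 = 42; 42−1 = 41
i=8: 41 = 3·13 + 2 (b=13); 13→14: 3·14 + 2 = 44; 44−1 = 43

22, 25, 28, 31, 33, 35, 37, 39, 41, 43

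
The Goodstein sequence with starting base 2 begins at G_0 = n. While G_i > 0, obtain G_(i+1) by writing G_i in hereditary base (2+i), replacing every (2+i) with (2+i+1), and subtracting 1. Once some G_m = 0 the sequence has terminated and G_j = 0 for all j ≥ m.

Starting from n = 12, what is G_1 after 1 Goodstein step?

107

i=0: 12 = 2^(2 + 1) + 2^2 (b=2); 2→3: 3^(3 + 1) + 3^3 = 108; 108−1 = 107
i=1: 107 = 3^(3 + 1) + 2·3^2 + 2·3 + 2 (b=3); 3→4: 4^(4 + 1) + 2·4^2 + 2·4 + 2 = 1066; 1066−1 = 1065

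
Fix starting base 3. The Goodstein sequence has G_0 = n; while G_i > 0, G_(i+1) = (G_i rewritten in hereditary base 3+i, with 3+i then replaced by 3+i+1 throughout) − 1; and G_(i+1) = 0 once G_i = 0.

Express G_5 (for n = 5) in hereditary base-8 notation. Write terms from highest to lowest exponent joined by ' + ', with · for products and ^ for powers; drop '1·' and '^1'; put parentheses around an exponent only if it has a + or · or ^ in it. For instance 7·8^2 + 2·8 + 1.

i=0: 5 = 3 + 2 (b=3); 3→4: 4 + 2 = 6; 6−1 = 5
i=1: 5 = 4 + 1 (b=4); 4→5: 5 + 1 = 6; 6−1 = 5
i=2: 5 = 5 (b=5); 5→6: 6 = 6; 6−1 = 5
i=3: 5 = 5 (b=6); 6→7: 5 = 5; 5−1 = 4
i=4: 4 = 4 (b=7); 7→8: 4 = 4; 4−1 = 3
i=5: 3 = 3 (b=8); 8→9: 3 = 3; 3−1 = 2

3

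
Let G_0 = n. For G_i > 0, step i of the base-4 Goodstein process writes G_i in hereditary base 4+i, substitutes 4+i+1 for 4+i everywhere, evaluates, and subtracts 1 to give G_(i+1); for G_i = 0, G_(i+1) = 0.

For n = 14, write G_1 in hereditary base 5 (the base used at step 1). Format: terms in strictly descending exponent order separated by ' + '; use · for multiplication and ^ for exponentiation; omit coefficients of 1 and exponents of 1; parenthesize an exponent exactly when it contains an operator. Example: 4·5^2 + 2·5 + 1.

3·5 + 1

(0) 14|_4 = 3·4 + 2 ↦ 3·5 + 2|_5 = 17 ⇒ 16
(1) 16|_5 = 3·5 + 1 ↦ 3·6 + 1|_6 = 19 ⇒ 18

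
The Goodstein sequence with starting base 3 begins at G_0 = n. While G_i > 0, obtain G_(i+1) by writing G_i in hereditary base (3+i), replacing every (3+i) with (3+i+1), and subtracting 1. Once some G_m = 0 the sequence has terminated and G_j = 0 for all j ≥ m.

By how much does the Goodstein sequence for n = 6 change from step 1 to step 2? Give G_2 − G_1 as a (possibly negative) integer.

G_0=6  [base 3] 2·3  →[3↦4]→  2·4 = 8  −1 ⇒ G_1=7
G_1=7  [base 4] 4 + 3  →[4↦5]→  5 + 3 = 8  −1 ⇒ G_2=7

0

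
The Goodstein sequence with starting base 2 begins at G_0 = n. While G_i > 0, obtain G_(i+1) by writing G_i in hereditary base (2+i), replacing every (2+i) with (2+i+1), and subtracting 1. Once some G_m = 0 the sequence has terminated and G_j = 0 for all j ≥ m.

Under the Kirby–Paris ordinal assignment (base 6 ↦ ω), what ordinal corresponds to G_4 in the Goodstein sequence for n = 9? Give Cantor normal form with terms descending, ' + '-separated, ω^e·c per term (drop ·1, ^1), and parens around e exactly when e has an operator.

i=0: 9 = 2^(2 + 1) + 1 (b=2); 2→3: 3^(3 + 1) + 1 = 82; 82−1 = 81
i=1: 81 = 3^(3 + 1) (b=3); 3→4: 4^(4 + 1) = 1024; 1024−1 = 1023
i=2: 1023 = 3·4^4 + 3·4^3 + 3·4^2 + 3·4 + 3 (b=4); 4→5: 3·5^5 + 3·5^3 + 3·5^2 + 3·5 + 3 = 9843; 9843−1 = 9842
i=3: 9842 = 3·5^5 + 3·5^3 + 3·5^2 + 3·5 + 2 (b=5); 5→6: 3·6^6 + 3·6^3 + 3·6^2 + 3·6 + 2 = 140744; 140744−1 = 140743
i=4: 140743 = 3·6^6 + 3·6^3 + 3·6^2 + 3·6 + 1 (b=6); 6→7: 3·7^7 + 3·7^3 + 3·7^2 + 3·7 + 1 = 2471827; 2471827−1 = 2471826

ω^ω·3 + ω^3·3 + ω^2·3 + ω·3 + 1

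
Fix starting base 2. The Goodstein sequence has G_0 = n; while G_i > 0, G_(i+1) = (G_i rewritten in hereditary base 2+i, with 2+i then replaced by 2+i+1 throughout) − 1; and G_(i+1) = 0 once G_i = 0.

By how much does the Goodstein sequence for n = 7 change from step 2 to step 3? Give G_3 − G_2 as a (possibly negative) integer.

7 —HB2→ 2^2 + 2 + 1 —bump→ 3^3 + 3 + 1 = 31 —(−1)→ 30
30 —HB3→ 3^3 + 3 —bump→ 4^4 + 4 = 260 —(−1)→ 259
259 —HB4→ 4^4 + 3 —bump→ 5^5 + 3 = 3128 —(−1)→ 3127

2868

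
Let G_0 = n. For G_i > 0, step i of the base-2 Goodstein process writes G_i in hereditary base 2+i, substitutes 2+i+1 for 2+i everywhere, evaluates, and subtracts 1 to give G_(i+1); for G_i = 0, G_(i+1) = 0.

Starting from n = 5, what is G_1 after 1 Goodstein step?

(0) 5|_2 = 2^2 + 1 ↦ 3^3 + 1|_3 = 28 ⇒ 27
(1) 27|_3 = 3^3 ↦ 4^4|_4 = 256 ⇒ 255

27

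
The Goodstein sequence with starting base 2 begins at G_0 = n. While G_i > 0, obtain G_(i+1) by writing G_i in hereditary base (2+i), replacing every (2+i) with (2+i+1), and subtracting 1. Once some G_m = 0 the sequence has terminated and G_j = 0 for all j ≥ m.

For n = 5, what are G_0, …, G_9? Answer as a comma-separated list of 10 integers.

(0) 5|_2 = 2^2 + 1 ↦ 3^3 + 1|_3 = 28 ⇒ 27
(1) 27|_3 = 3^3 ↦ 4^4|_4 = 256 ⇒ 255
(2) 255|_4 = 3·4^3 + 3·4^2 + 3·4 + 3 ↦ 3·5^3 + 3·5^2 + 3·5 + 3|_5 = 468 ⇒ 467
(3) 467|_5 = 3·5^3 + 3·5^2 + 3·5 + 2 ↦ 3·6^3 + 3·6^2 + 3·6 + 2|_6 = 776 ⇒ 775
(4) 775|_6 = 3·6^3 + 3·6^2 + 3·6 + 1 ↦ 3·7^3 + 3·7^2 + 3·7 + 1|_7 = 1198 ⇒ 1197
(5) 1197|_7 = 3·7^3 + 3·7^2 + 3·7 ↦ 3·8^3 + 3·8^2 + 3·8|_8 = 1752 ⇒ 1751
(6) 1751|_8 = 3·8^3 + 3·8^2 + 2·8 + 7 ↦ 3·9^3 + 3·9^2 + 2·9 + 7|_9 = 2455 ⇒ 2454
(7) 2454|_9 = 3·9^3 + 3·9^2 + 2·9 + 6 ↦ 3·10^3 + 3·10^2 + 2·10 + 6|_10 = 3326 ⇒ 3325
(8) 3325|_10 = 3·10^3 + 3·10^2 + 2·10 + 5 ↦ 3·11^3 + 3·11^2 + 2·11 + 5|_11 = 4383 ⇒ 4382

5, 27, 255, 467, 775, 1197, 1751, 2454, 3325, 4382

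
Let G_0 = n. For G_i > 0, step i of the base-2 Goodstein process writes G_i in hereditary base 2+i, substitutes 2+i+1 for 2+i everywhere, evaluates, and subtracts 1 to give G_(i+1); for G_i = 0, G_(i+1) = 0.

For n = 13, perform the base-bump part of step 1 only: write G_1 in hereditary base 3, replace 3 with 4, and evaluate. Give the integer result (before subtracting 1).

13 —HB2→ 2^(2 + 1) + 2^2 + 1 —bump→ 3^(3 + 1) + 3^3 + 1 = 109 —(−1)→ 108
108 —HB3→ 3^(3 + 1) + 3^3 —bump→ 4^(4 + 1) + 4^4 = 1280 —(−1)→ 1279

1280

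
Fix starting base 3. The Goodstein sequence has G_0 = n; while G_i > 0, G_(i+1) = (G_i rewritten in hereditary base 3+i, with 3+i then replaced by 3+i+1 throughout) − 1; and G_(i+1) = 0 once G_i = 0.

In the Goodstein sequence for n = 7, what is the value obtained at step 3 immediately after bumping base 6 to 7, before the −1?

base 3: 7 = 2·3 + 1; at 4: 2·4 + 1 = 9; next = 8
base 4: 8 = 2·4; at 5: 2·5 = 10; next = 9
base 5: 9 = 5 + 4; at 6: 6 + 4 = 10; next = 9
base 6: 9 = 6 + 3; at 7: 7 + 3 = 10; next = 9

10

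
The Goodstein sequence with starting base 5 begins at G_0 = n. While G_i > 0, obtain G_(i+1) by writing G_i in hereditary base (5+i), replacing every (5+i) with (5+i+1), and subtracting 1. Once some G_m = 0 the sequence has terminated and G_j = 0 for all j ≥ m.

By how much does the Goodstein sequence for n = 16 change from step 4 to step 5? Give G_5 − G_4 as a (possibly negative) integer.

1

base 5: 16 = 3·5 + 1; at 6: 3·6 + 1 = 19; next = 18
base 6: 18 = 3·6; at 7: 3·7 = 21; next = 20
base 7: 20 = 2·7 + 6; at 8: 2·8 + 6 = 22; next = 21
base 8: 21 = 2·8 + 5; at 9: 2·9 + 5 = 23; next = 22
base 9: 22 = 2·9 + 4; at 10: 2·10 + 4 = 24; next = 23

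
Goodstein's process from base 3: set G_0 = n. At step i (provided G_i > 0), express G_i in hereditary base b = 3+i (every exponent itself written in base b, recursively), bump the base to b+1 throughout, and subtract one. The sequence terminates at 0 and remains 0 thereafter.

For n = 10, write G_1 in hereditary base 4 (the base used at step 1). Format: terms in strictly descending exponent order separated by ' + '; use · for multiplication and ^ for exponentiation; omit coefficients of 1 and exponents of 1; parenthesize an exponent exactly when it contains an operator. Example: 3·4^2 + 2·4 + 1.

4^2

10 —HB3→ 3^2 + 1 —bump→ 4^2 + 1 = 17 —(−1)→ 16
16 —HB4→ 4^2 —bump→ 5^2 = 25 —(−1)→ 24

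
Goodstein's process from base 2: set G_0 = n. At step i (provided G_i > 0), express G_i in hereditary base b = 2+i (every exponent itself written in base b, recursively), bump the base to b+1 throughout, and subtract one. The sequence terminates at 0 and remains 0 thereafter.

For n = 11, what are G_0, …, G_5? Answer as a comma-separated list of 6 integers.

11, 84, 1027, 15627, 279937, 5764801

base 2: 11 = 2^(2 + 1) + 2 + 1; at 3: 3^(3 + 1) + 3 + 1 = 85; next = 84
base 3: 84 = 3^(3 + 1) + 3; at 4: 4^(4 + 1) + 4 = 1028; next = 1027
base 4: 1027 = 4^(4 + 1) + 3; at 5: 5^(5 + 1) + 3 = 15628; next = 15627
base 5: 15627 = 5^(5 + 1) + 2; at 6: 6^(6 + 1) + 2 = 279938; next = 279937
base 6: 279937 = 6^(6 + 1) + 1; at 7: 7^(7 + 1) + 1 = 5764802; next = 5764801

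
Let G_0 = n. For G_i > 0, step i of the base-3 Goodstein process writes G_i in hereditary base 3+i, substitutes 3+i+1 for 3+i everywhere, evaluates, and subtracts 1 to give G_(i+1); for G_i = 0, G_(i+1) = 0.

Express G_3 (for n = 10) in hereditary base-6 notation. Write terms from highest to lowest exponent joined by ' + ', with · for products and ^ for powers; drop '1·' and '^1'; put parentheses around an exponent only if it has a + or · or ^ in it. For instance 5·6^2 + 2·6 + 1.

4·6 + 3

base 3: 10 = 3^2 + 1; at 4: 4^2 + 1 = 17; next = 16
base 4: 16 = 4^2; at 5: 5^2 = 25; next = 24
base 5: 24 = 4·5 + 4; at 6: 4·6 + 4 = 28; next = 27
base 6: 27 = 4·6 + 3; at 7: 4·7 + 3 = 31; next = 30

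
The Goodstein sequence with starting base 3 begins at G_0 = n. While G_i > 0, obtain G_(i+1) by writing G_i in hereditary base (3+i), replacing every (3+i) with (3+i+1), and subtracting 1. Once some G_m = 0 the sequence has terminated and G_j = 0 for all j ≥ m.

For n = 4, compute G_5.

1

[0] 4 ≡ 3 + 1 (base 3). Lift 4: 5. −1: 4.
[1] 4 ≡ 4 (base 4). Lift 5: 5. −1: 4.
[2] 4 ≡ 4 (base 5). Lift 6: 4. −1: 3.
[3] 3 ≡ 3 (base 6). Lift 7: 3. −1: 2.
[4] 2 ≡ 2 (base 7). Lift 8: 2. −1: 1.
[5] 1 ≡ 1 (base 8). Lift 9: 1. −1: 0.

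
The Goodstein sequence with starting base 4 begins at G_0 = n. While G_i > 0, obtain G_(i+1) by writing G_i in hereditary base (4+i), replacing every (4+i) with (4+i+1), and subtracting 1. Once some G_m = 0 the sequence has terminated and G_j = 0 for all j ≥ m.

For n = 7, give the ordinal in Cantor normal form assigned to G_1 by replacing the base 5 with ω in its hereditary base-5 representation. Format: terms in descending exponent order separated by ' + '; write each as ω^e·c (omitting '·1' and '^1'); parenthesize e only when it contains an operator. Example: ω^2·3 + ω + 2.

ω + 2

step 0: 7 = 4 + 3; sub 5 for 4: 5 + 3; = 8; G_1 = 8−1 = 7
step 1: 7 = 5 + 2; sub 6 for 5: 6 + 2; = 8; G_2 = 8−1 = 7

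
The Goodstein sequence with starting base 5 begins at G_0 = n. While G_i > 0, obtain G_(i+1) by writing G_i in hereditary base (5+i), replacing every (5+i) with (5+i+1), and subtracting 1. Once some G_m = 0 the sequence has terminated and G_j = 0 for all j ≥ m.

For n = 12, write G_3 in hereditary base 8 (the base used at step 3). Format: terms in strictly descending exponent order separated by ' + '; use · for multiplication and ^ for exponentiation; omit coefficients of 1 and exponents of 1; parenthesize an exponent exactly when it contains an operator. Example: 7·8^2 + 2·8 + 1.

[0] 12 ≡ 2·5 + 2 (base 5). Lift 6: 14. −1: 13.
[1] 13 ≡ 2·6 + 1 (base 6). Lift 7: 15. −1: 14.
[2] 14 ≡ 2·7 (base 7). Lift 8: 16. −1: 15.
[3] 15 ≡ 8 + 7 (base 8). Lift 9: 16. −1: 15.

8 + 7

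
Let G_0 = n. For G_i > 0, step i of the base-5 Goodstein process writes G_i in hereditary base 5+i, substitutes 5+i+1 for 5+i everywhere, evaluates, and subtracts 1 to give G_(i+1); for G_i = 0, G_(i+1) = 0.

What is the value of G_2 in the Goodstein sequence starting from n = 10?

11

base 5: 10 = 2·5; at 6: 2·6 = 12; next = 11
base 6: 11 = 6 + 5; at 7: 7 + 5 = 12; next = 11
base 7: 11 = 7 + 4; at 8: 8 + 4 = 12; next = 11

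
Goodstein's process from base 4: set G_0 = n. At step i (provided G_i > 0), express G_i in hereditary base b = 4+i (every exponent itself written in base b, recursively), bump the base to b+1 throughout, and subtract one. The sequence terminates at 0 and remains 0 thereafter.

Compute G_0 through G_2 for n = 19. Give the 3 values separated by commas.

19, 27, 37

(0) 19|_4 = 4^2 + 3 ↦ 5^2 + 3|_5 = 28 ⇒ 27
(1) 27|_5 = 5^2 + 2 ↦ 6^2 + 2|_6 = 38 ⇒ 37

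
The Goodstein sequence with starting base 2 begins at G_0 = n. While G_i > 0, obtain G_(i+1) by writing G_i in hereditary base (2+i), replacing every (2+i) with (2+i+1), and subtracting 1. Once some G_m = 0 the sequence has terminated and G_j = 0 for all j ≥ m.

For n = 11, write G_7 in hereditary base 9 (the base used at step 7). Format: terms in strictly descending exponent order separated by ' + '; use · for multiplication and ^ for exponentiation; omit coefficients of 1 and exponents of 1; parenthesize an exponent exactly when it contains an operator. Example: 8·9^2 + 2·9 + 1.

G_0 = 11. HB_2(11) = 2^(2 + 1) + 2 + 1. Bump = 85. G_1 = 84.
G_1 = 84. HB_3(84) = 3^(3 + 1) + 3. Bump = 1028. G_2 = 1027.
G_2 = 1027. HB_4(1027) = 4^(4 + 1) + 3. Bump = 15628. G_3 = 15627.
G_3 = 15627. HB_5(15627) = 5^(5 + 1) + 2. Bump = 279938. G_4 = 279937.
G_4 = 279937. HB_6(279937) = 6^(6 + 1) + 1. Bump = 5764802. G_5 = 5764801.
G_5 = 5764801. HB_7(5764801) = 7^(7 + 1). Bump = 134217728. G_6 = 134217727.
G_6 = 134217727. HB_8(134217727) = 7·8^8 + 7·8^7 + 7·8^6 + 7·8^5 + 7·8^4 + 7·8^3 + 7·8^2 + 7·8 + 7. Bump = 2749609303. G_7 = 2749609302.
G_7 = 2749609302. HB_9(2749609302) = 7·9^9 + 7·9^7 + 7·9^6 + 7·9^5 + 7·9^4 + 7·9^3 + 7·9^2 + 7·9 + 6. Bump = 70077777776. G_8 = 70077777775.

7·9^9 + 7·9^7 + 7·9^6 + 7·9^5 + 7·9^4 + 7·9^3 + 7·9^2 + 7·9 + 6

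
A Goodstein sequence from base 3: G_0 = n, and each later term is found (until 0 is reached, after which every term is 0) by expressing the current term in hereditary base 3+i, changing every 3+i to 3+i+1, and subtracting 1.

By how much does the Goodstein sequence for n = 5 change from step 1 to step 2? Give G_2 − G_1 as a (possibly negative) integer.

0

G_0 = 5. HB_3(5) = 3 + 2. Bump = 6. G_1 = 5.
G_1 = 5. HB_4(5) = 4 + 1. Bump = 6. G_2 = 5.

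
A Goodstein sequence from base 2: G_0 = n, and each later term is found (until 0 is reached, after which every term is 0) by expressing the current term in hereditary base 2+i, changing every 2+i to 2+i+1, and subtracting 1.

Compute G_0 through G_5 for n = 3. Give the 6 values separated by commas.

base 2: 3 = 2 + 1; at 3: 3 + 1 = 4; next = 3
base 3: 3 = 3; at 4: 4 = 4; next = 3
base 4: 3 = 3; at 5: 3 = 3; next = 2
base 5: 2 = 2; at 6: 2 = 2; next = 1
base 6: 1 = 1; at 7: 1 = 1; next = 0

3, 3, 3, 2, 1, 0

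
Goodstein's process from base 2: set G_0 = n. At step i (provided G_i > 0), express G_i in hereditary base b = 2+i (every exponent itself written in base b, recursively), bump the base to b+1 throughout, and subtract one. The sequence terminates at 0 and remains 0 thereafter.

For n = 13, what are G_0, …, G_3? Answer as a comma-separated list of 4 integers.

13, 108, 1279, 16092

G_0=13  [base 2] 2^(2 + 1) + 2^2 + 1  →[2↦3]→  3^(3 + 1) + 3^3 + 1 = 109  −1 ⇒ G_1=108
G_1=108  [base 3] 3^(3 + 1) + 3^3  →[3↦4]→  4^(4 + 1) + 4^4 = 1280  −1 ⇒ G_2=1279
G_2=1279  [base 4] 4^(4 + 1) + 3·4^3 + 3·4^2 + 3·4 + 3  →[4↦5]→  5^(5 + 1) + 3·5^3 + 3·5^2 + 3·5 + 3 = 16093  −1 ⇒ G_3=16092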